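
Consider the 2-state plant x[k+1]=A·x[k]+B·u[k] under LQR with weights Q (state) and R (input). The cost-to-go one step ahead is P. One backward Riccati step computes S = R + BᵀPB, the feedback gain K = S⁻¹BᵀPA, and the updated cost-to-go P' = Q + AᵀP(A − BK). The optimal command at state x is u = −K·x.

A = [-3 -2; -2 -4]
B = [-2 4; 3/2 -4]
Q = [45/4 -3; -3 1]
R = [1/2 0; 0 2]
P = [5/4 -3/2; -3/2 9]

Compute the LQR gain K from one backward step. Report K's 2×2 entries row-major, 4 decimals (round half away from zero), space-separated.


1.5248 1.5083 0.8440 1.2813

BᵀP = [-4.7500 16.5000; 11.0000 -42.0000]
S = R + BᵀPB = [1/2 0; 0 2] + [34.2500 -85.0000; -85.0000 212.0000] = [34.7500 -85.0000; -85.0000 214.0000]
BᵀPA = [-18.7500 -56.5000; 51.0000 146.0000]
K = S⁻¹·BᵀPA = [1.5248 1.5083; 0.8440 1.2813]
A−BK = [-3.3262 -4.1087; -0.9113 -1.1371]
AᵀP(A−BK) = [14.7979 18.4326; 18.4326 23.1442]
P' = Q + AᵀP(A−BK) = [26.0479 15.4326; 15.4326 24.1442]
tr(P') = 50.1921


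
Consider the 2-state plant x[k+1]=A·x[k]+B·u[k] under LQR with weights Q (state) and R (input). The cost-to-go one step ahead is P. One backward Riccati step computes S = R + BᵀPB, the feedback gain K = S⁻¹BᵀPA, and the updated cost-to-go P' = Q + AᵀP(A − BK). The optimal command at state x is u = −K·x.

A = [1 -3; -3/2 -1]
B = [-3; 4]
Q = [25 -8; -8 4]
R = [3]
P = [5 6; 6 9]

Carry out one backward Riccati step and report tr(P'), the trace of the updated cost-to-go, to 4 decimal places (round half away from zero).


BᵀP = [9.0000 18.0000]
S = R + BᵀPB = [3] + [45.0000] = [48.0000]
BᵀPA = [-18.0000 -45.0000]
K = S⁻¹·BᵀPA = [-0.3750 -0.9375]
A−BK = [-0.1250 -5.8125; 0.0000 2.7500]
AᵀP(A−BK) = [0.5000 2.6250; 2.6250 47.8125]
P' = Q + AᵀP(A−BK) = [25.5000 -5.3750; -5.3750 51.8125]
tr(P') = 77.3125

77.3125


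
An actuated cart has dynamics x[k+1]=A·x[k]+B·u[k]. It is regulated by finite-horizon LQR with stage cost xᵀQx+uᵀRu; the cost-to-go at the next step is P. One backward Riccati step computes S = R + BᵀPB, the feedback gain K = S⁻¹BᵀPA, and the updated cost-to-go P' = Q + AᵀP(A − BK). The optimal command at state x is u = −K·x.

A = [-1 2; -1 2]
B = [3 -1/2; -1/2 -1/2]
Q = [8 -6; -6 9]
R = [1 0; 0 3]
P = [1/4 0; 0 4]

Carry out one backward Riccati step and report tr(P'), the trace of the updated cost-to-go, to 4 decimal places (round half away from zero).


BᵀP = [0.7500 -2.0000; -0.1250 -2.0000]
S = R + BᵀPB = [1 0; 0 3] + [3.2500 0.6250; 0.6250 1.0625] = [4.2500 0.6250; 0.6250 4.0625]
BᵀPA = [1.2500 -2.5000; 2.1250 -4.2500]
K = S⁻¹·BᵀPA = [0.2222 -0.4444; 0.4889 -0.9778]
A−BK = [-1.4222 2.8444; -0.6444 1.2889]
AᵀP(A−BK) = [2.9333 -5.8667; -5.8667 11.7333]
P' = Q + AᵀP(A−BK) = [10.9333 -11.8667; -11.8667 20.7333]
tr(P') = 31.6667

31.6667


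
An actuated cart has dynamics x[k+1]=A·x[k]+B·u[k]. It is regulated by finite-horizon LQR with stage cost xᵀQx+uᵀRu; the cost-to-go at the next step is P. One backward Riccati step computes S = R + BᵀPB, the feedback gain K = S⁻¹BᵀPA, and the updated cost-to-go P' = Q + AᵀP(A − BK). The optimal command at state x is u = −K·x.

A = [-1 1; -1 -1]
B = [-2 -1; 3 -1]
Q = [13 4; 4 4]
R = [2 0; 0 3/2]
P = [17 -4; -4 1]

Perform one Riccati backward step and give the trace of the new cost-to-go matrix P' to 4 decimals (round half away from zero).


BᵀP = [-46.0000 11.0000; -13.0000 3.0000]
S = R + BᵀPB = [2 0; 0 3/2] + [125.0000 35.0000; 35.0000 10.0000] = [127.0000 35.0000; 35.0000 11.5000]
BᵀPA = [35.0000 -57.0000; 10.0000 -16.0000]
K = S⁻¹·BᵀPA = [0.2229 -0.4055; 0.1911 -0.1571]
A−BK = [-0.3631 0.0318; -1.4777 0.0594]
AᵀP(A−BK) = [0.2866 -0.2357; -0.2357 0.3715]
P' = Q + AᵀP(A−BK) = [13.2866 3.7643; 3.7643 4.3715]
tr(P') = 17.6582

17.6582


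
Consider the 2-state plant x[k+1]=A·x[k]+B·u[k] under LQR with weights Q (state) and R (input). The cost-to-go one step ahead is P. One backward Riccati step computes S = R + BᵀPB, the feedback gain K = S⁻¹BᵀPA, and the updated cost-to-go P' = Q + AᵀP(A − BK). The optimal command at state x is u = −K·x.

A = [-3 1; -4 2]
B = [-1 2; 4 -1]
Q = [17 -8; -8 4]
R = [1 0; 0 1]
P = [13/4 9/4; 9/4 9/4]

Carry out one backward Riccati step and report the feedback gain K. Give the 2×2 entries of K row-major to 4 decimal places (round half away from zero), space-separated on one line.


BᵀP = [5.7500 6.7500; 4.2500 2.2500]
S = R + BᵀPB = [1 0; 0 1] + [21.2500 4.7500; 4.7500 6.2500] = [22.2500 4.7500; 4.7500 7.2500]
BᵀPA = [-44.2500 19.2500; -21.7500 8.7500]
K = S⁻¹·BᵀPA = [-1.5676 0.7063; -1.9730 0.7441]
A−BK = [-0.6216 0.2180; 0.2973 -0.0811]
AᵀP(A−BK) = [6.9730 -2.8108; -2.8108 1.1423]
P' = Q + AᵀP(A−BK) = [23.9730 -10.8108; -10.8108 5.1423]
tr(P') = 29.1153

-1.5676 0.7063 -1.9730 0.7441


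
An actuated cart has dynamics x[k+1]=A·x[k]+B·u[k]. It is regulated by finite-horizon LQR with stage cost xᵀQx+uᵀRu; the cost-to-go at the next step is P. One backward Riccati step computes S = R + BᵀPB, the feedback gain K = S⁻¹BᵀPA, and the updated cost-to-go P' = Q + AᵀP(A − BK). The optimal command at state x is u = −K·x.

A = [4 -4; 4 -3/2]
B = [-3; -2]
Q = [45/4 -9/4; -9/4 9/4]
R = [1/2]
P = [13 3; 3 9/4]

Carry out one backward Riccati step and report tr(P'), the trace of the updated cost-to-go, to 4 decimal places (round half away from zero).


BᵀP = [-45.0000 -13.5000]
S = R + BᵀPB = [1/2] + [162.0000] = [162.5000]
BᵀPA = [-234.0000 200.2500]
K = S⁻¹·BᵀPA = [-1.4400 1.2323]
A−BK = [-0.3200 -0.3031; 1.1200 0.9646]
AᵀP(A−BK) = [3.0400 0.8600; 0.8600 2.2929]
P' = Q + AᵀP(A−BK) = [14.2900 -1.3900; -1.3900 4.5429]
tr(P') = 18.8329

18.8329


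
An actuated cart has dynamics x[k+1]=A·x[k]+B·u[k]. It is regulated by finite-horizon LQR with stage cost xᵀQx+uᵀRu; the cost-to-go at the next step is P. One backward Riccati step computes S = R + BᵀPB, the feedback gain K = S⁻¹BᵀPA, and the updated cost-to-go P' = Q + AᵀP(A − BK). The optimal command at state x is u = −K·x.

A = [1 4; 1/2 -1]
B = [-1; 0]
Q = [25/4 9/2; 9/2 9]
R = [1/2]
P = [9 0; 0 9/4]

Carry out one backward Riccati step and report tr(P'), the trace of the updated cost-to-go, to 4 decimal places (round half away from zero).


BᵀP = [-9.0000 0.0000]
S = R + BᵀPB = [1/2] + [9.0000] = [9.5000]
BᵀPA = [-9.0000 -36.0000]
K = S⁻¹·BᵀPA = [-0.9474 -3.7895]
A−BK = [0.0526 0.2105; 0.5000 -1.0000]
AᵀP(A−BK) = [1.0362 0.7697; 0.7697 9.8289]
P' = Q + AᵀP(A−BK) = [7.2862 5.2697; 5.2697 18.8289]
tr(P') = 26.1151

26.1151


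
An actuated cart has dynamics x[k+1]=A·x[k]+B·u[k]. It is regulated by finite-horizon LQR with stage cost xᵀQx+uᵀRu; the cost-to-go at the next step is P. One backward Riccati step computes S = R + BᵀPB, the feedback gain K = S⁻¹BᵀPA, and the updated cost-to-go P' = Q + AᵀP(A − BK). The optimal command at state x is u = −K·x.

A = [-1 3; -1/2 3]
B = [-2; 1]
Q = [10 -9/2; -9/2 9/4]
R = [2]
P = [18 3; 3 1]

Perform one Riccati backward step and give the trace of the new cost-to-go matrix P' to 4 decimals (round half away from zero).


BᵀP = [-33.0000 -5.0000]
S = R + BᵀPB = [2] + [61.0000] = [63.0000]
BᵀPA = [35.5000 -114.0000]
K = S⁻¹·BᵀPA = [0.5635 -1.8095]
A−BK = [0.1270 -0.6190; -1.0635 4.8095]
AᵀP(A−BK) = [1.2460 -4.7619; -4.7619 18.7143]
P' = Q + AᵀP(A−BK) = [11.2460 -9.2619; -9.2619 20.9643]
tr(P') = 32.2103

32.2103


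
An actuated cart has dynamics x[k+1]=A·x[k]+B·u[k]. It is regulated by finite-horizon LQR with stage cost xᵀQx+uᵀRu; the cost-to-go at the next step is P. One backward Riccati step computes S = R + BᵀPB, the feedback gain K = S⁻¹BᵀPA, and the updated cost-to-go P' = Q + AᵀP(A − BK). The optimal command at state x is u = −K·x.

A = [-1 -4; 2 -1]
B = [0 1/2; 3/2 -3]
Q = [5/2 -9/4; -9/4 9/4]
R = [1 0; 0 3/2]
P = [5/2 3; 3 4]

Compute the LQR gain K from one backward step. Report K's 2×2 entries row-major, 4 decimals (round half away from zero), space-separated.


0.2258 -1.0507 -0.3329 0.8567

BᵀP = [4.5000 6.0000; -7.7500 -10.5000]
S = R + BᵀPB = [1 0; 0 3/2] + [9.0000 -15.7500; -15.7500 27.6250] = [10.0000 -15.7500; -15.7500 29.1250]
BᵀPA = [7.5000 -24.0000; -13.2500 41.5000]
K = S⁻¹·BᵀPA = [0.2258 -1.0507; -0.3329 0.8567]
A−BK = [-0.8336 -4.4284; 0.6628 3.1462]
AᵀP(A−BK) = [0.3965 0.2315; 0.2315 7.2301]
P' = Q + AᵀP(A−BK) = [2.8965 -2.0185; -2.0185 9.4801]
tr(P') = 12.3766


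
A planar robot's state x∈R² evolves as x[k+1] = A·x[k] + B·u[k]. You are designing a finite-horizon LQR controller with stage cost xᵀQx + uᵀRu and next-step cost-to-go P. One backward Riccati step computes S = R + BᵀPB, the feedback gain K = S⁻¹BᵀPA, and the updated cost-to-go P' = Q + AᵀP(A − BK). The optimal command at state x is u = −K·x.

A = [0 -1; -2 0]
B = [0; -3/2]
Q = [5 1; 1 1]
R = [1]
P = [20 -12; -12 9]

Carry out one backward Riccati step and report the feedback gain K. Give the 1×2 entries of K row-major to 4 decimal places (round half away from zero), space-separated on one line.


BᵀP = [18.0000 -13.5000]
S = R + BᵀPB = [1] + [20.2500] = [21.2500]
BᵀPA = [27.0000 -18.0000]
K = S⁻¹·BᵀPA = [1.2706 -0.8471]
A−BK = [0.0000 -1.0000; -0.0941 -1.2706]
AᵀP(A−BK) = [1.6941 -1.1294; -1.1294 4.7529]
P' = Q + AᵀP(A−BK) = [6.6941 -0.1294; -0.1294 5.7529]
tr(P') = 12.4471

1.2706 -0.8471


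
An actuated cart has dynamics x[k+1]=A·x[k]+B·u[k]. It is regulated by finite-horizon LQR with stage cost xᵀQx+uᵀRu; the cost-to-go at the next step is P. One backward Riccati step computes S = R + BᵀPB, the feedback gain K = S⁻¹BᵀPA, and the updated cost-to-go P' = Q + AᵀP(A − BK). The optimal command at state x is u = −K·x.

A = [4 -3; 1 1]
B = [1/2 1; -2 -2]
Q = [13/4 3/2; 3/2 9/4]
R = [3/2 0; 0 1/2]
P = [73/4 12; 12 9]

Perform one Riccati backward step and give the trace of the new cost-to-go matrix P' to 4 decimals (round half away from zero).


BᵀP = [-14.8750 -12.0000; -5.7500 -6.0000]
S = R + BᵀPB = [3/2 0; 0 1/2] + [16.5625 9.1250; 9.1250 6.2500] = [18.0625 9.1250; 9.1250 6.7500]
BᵀPA = [-71.5000 32.6250; -29.0000 11.2500]
K = S⁻¹·BᵀPA = [-5.6395 3.0412; 3.3274 -2.4446]
A−BK = [3.4923 -2.0760; -3.6241 2.1932]
AᵀP(A−BK) = [90.2741 -51.4462; -51.4462 29.5319]
P' = Q + AᵀP(A−BK) = [93.5241 -49.9462; -49.9462 31.7819]
tr(P') = 125.3060

125.3060


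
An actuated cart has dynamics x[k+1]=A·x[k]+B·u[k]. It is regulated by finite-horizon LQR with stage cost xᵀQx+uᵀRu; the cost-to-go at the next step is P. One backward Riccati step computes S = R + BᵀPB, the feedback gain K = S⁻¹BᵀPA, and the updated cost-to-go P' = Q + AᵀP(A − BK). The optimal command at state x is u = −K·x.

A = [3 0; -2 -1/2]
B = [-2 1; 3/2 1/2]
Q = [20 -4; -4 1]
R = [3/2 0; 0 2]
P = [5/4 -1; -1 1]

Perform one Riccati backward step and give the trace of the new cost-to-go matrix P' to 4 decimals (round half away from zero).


BᵀP = [-4.0000 3.5000; 0.7500 -0.5000]
S = R + BᵀPB = [3/2 0; 0 2] + [13.2500 -2.2500; -2.2500 0.5000] = [14.7500 -2.2500; -2.2500 2.5000]
BᵀPA = [-19.0000 -1.7500; 3.2500 0.2500]
K = S⁻¹·BᵀPA = [-1.2633 -0.1198; 0.1631 -0.0079]
A−BK = [0.3104 -0.2318; -0.1866 -0.3163]
AᵀP(A−BK) = [2.7181 0.2485; 0.2485 0.0422]
P' = Q + AᵀP(A−BK) = [22.7181 -3.7515; -3.7515 1.0422]
tr(P') = 23.7603

23.7603


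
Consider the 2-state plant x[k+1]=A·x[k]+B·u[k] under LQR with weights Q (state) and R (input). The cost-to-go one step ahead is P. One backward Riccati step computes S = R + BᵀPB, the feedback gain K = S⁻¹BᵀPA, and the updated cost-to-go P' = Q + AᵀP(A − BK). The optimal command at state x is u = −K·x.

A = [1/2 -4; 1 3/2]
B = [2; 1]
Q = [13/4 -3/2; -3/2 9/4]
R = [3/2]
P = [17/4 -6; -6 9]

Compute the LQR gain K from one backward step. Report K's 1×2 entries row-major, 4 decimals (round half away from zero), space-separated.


BᵀP = [2.5000 -3.0000]
S = R + BᵀPB = [3/2] + [2.0000] = [3.5000]
BᵀPA = [-1.7500 -14.5000]
K = S⁻¹·BᵀPA = [-0.5000 -4.1429]
A−BK = [1.5000 4.2857; 1.5000 5.6429]
AᵀP(A−BK) = [3.1875 17.2500; 17.2500 100.1786]
P' = Q + AᵀP(A−BK) = [6.4375 15.7500; 15.7500 102.4286]
tr(P') = 108.8661

-0.5000 -4.1429


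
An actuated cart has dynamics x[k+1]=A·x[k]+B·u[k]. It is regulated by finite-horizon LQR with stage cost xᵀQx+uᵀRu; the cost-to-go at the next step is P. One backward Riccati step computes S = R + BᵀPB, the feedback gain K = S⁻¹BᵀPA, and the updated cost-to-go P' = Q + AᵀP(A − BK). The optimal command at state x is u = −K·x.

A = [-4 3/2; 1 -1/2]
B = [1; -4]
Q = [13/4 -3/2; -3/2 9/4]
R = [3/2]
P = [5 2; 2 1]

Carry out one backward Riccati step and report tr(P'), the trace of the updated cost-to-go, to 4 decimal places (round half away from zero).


BᵀP = [-3.0000 -2.0000]
S = R + BᵀPB = [3/2] + [5.0000] = [6.5000]
BᵀPA = [10.0000 -3.5000]
K = S⁻¹·BᵀPA = [1.5385 -0.5385]
A−BK = [-5.5385 2.0385; 7.1538 -2.6538]
AᵀP(A−BK) = [49.6154 -18.1154; -18.1154 6.6154]
P' = Q + AᵀP(A−BK) = [52.8654 -19.6154; -19.6154 8.8654]
tr(P') = 61.7308

61.7308


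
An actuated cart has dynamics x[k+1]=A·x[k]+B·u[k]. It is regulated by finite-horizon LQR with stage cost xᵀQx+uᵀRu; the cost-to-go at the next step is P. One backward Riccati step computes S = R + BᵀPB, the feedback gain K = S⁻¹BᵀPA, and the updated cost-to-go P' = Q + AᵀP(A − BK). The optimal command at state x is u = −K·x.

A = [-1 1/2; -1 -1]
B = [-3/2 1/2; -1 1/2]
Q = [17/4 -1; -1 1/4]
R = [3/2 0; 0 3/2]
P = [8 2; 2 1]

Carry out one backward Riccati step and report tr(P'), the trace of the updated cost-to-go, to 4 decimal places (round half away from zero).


BᵀP = [-14.0000 -4.0000; 5.0000 1.5000]
S = R + BᵀPB = [3/2 0; 0 3/2] + [25.0000 -9.0000; -9.0000 3.2500] = [26.5000 -9.0000; -9.0000 4.7500]
BᵀPA = [18.0000 -3.0000; -6.5000 1.0000]
K = S⁻¹·BᵀPA = [0.6017 -0.1170; -0.2284 -0.0111]
A−BK = [0.0167 0.3301; -0.2841 -1.1114]
AᵀP(A−BK) = [0.6852 0.0334; 0.0334 0.6602]
P' = Q + AᵀP(A−BK) = [4.9352 -0.9666; -0.9666 0.9102]
tr(P') = 5.8454

5.8454


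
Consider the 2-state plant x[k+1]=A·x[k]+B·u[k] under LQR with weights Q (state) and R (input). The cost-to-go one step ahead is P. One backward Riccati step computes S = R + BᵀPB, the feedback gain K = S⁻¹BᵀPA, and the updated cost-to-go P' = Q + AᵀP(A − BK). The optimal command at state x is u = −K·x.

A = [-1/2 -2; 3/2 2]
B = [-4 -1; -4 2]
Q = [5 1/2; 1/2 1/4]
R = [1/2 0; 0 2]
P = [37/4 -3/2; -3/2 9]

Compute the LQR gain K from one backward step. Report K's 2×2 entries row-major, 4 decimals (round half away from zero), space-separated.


-0.0448 0.1600 0.6399 1.2796

BᵀP = [-31.0000 -30.0000; -12.2500 19.5000]
S = R + BᵀPB = [1/2 0; 0 2] + [244.0000 -29.0000; -29.0000 51.2500] = [244.5000 -29.0000; -29.0000 53.2500]
BᵀPA = [-29.5000 2.0000; 35.3750 63.5000]
K = S⁻¹·BᵀPA = [-0.0448 0.1600; 0.6399 1.2796]
A−BK = [-0.0391 -0.0806; 0.0411 0.0806]
AᵀP(A−BK) = [0.8542 1.7028; 1.7028 3.4256]
P' = Q + AᵀP(A−BK) = [5.8542 2.2028; 2.2028 3.6756]
tr(P') = 9.5298


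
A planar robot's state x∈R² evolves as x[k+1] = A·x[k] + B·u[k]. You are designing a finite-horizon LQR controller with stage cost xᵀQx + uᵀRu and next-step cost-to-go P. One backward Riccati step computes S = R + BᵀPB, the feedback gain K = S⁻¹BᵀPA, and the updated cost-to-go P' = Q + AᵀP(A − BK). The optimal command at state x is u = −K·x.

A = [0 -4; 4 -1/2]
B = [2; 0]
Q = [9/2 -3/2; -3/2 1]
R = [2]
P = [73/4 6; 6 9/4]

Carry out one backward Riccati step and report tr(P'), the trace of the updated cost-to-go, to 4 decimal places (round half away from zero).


19.2892

BᵀP = [36.5000 12.0000]
S = R + BᵀPB = [2] + [73.0000] = [75.0000]
BᵀPA = [48.0000 -152.0000]
K = S⁻¹·BᵀPA = [0.6400 -2.0267]
A−BK = [-1.2800 0.0533; 4.0000 -0.5000]
AᵀP(A−BK) = [5.2800 -3.2200; -3.2200 8.5092]
P' = Q + AᵀP(A−BK) = [9.7800 -4.7200; -4.7200 9.5092]
tr(P') = 19.2892


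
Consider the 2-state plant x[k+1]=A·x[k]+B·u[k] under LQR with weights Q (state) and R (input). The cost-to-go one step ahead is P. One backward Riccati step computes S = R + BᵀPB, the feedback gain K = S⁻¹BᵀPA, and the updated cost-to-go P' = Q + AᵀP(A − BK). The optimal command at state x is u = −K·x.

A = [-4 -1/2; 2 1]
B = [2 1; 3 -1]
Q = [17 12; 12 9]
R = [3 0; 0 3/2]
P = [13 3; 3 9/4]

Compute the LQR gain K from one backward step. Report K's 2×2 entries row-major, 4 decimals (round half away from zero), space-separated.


-0.5340 0.0621 -2.4762 -0.5238

BᵀP = [35.0000 12.7500; 10.0000 0.7500]
S = R + BᵀPB = [3 0; 0 3/2] + [108.2500 22.2500; 22.2500 9.2500] = [111.2500 22.2500; 22.2500 10.7500]
BᵀPA = [-114.5000 -4.7500; -38.5000 -4.2500]
K = S⁻¹·BᵀPA = [-0.5340 0.0621; -2.4762 -0.5238]
A−BK = [-0.4559 -0.1003; 1.1257 0.2900]
AᵀP(A−BK) = [12.5265 2.4398; 2.4398 0.5686]
P' = Q + AᵀP(A−BK) = [29.5265 14.4398; 14.4398 9.5686]
tr(P') = 39.0951


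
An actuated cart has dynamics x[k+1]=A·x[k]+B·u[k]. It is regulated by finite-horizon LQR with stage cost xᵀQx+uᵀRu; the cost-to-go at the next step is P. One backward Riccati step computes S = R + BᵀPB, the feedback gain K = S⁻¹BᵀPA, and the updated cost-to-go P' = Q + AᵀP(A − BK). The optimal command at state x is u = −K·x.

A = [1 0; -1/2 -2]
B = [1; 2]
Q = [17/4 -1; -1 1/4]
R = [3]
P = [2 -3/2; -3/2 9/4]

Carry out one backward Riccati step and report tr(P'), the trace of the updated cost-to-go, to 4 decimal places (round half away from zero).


BᵀP = [-1.0000 3.0000]
S = R + BᵀPB = [3] + [5.0000] = [8.0000]
BᵀPA = [-2.5000 -6.0000]
K = S⁻¹·BᵀPA = [-0.3125 -0.7500]
A−BK = [1.3125 0.7500; 0.1250 -0.5000]
AᵀP(A−BK) = [3.2813 3.3750; 3.3750 4.5000]
P' = Q + AᵀP(A−BK) = [7.5313 2.3750; 2.3750 4.7500]
tr(P') = 12.2813

12.2813


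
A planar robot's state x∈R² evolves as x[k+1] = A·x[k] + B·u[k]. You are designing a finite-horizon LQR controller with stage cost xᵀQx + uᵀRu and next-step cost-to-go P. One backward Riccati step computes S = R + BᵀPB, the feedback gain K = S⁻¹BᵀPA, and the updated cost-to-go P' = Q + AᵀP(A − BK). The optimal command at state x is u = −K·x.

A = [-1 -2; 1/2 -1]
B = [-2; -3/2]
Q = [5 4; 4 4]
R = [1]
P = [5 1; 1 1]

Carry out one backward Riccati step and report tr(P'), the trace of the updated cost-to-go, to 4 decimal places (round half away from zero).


10.9915

BᵀP = [-11.5000 -3.5000]
S = R + BᵀPB = [1] + [28.2500] = [29.2500]
BᵀPA = [9.7500 26.5000]
K = S⁻¹·BᵀPA = [0.3333 0.9060]
A−BK = [-0.3333 -0.1880; 1.0000 0.3590]
AᵀP(A−BK) = [1.0000 0.6667; 0.6667 0.9915]
P' = Q + AᵀP(A−BK) = [6.0000 4.6667; 4.6667 4.9915]
tr(P') = 10.9915


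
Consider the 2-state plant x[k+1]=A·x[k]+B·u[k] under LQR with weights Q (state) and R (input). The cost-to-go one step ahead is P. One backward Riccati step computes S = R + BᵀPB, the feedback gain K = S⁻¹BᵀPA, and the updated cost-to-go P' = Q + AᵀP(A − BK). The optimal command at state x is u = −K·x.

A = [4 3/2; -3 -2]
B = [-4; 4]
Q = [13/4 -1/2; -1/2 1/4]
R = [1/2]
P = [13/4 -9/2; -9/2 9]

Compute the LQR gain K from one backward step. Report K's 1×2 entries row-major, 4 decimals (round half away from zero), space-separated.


-0.8399 -0.4537

BᵀP = [-31.0000 54.0000]
S = R + BᵀPB = [1/2] + [340.0000] = [340.5000]
BᵀPA = [-286.0000 -154.5000]
K = S⁻¹·BᵀPA = [-0.8399 -0.4537]
A−BK = [0.6402 -0.3150; 0.3598 -0.1850]
AᵀP(A−BK) = [0.7768 -0.0209; -0.0209 0.2090]
P' = Q + AᵀP(A−BK) = [4.0268 -0.5209; -0.5209 0.4590]
tr(P') = 4.4858


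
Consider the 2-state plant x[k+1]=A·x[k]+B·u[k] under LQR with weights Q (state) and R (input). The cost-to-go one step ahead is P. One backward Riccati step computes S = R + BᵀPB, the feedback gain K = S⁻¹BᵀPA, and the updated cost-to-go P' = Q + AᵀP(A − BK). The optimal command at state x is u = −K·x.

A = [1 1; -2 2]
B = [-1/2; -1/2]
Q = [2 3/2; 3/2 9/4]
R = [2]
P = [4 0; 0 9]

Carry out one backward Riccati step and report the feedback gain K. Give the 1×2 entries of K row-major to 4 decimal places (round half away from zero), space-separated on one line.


BᵀP = [-2.0000 -4.5000]
S = R + BᵀPB = [2] + [3.2500] = [5.2500]
BᵀPA = [7.0000 -11.0000]
K = S⁻¹·BᵀPA = [1.3333 -2.0952]
A−BK = [1.6667 -0.0476; -1.3333 0.9524]
AᵀP(A−BK) = [30.6667 -17.3333; -17.3333 16.9524]
P' = Q + AᵀP(A−BK) = [32.6667 -15.8333; -15.8333 19.2024]
tr(P') = 51.8690

1.3333 -2.0952


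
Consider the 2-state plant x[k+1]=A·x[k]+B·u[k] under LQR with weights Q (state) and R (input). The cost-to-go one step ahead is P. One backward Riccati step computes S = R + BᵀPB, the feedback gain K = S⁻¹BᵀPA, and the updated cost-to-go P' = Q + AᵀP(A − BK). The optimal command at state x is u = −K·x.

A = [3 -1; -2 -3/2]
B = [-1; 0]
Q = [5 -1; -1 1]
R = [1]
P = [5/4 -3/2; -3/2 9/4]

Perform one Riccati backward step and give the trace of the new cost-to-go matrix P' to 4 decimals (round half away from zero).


BᵀP = [-1.2500 1.5000]
S = R + BᵀPB = [1] + [1.2500] = [2.2500]
BᵀPA = [-6.7500 -1.0000]
K = S⁻¹·BᵀPA = [-3.0000 -0.4444]
A−BK = [0.0000 -1.4444; -2.0000 -1.5000]
AᵀP(A−BK) = [18.0000 3.7500; 3.7500 1.3681]
P' = Q + AᵀP(A−BK) = [23.0000 2.7500; 2.7500 2.3681]
tr(P') = 25.3681

25.3681


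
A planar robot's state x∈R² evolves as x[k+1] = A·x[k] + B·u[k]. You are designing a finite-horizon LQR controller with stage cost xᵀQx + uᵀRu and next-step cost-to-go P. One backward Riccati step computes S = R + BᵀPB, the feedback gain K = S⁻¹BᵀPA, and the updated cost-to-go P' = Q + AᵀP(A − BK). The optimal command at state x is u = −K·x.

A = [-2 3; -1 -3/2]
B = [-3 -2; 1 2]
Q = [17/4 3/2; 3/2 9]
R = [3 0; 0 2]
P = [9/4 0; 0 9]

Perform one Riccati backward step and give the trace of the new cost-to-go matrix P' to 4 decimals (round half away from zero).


21.2507

BᵀP = [-6.7500 9.0000; -4.5000 18.0000]
S = R + BᵀPB = [3 0; 0 2] + [29.2500 31.5000; 31.5000 45.0000] = [32.2500 31.5000; 31.5000 47.0000]
BᵀPA = [4.5000 -33.7500; -9.0000 -40.5000]
K = S⁻¹·BᵀPA = [0.9456 -0.5931; -0.8252 -0.4642]
A−BK = [-0.8138 0.2923; -0.2951 0.0215]
AᵀP(A−BK) = [6.3181 -1.5086; -1.5086 1.6827]
P' = Q + AᵀP(A−BK) = [10.5681 -0.0086; -0.0086 10.6827]
tr(P') = 21.2507


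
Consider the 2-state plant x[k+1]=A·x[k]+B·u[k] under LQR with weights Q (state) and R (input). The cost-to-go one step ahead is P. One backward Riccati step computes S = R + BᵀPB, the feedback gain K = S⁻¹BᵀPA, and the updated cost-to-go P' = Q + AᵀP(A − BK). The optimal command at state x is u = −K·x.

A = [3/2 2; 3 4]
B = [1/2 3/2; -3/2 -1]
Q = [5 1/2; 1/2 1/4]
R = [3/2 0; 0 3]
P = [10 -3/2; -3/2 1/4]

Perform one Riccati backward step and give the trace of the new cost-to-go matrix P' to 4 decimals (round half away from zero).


8.5913

BᵀP = [7.2500 -1.1250; 16.5000 -2.5000]
S = R + BᵀPB = [3/2 0; 0 3] + [5.3125 12.0000; 12.0000 27.2500] = [6.8125 12.0000; 12.0000 30.2500]
BᵀPA = [7.5000 10.0000; 17.2500 23.0000]
K = S⁻¹·BᵀPA = [0.3202 0.4269; 0.4432 0.5910]
A−BK = [0.6751 0.9001; 3.9235 5.2313]
AᵀP(A−BK) = [1.2029 1.6038; 1.6038 2.1384]
P' = Q + AᵀP(A−BK) = [6.2029 2.1038; 2.1038 2.3884]
tr(P') = 8.5913


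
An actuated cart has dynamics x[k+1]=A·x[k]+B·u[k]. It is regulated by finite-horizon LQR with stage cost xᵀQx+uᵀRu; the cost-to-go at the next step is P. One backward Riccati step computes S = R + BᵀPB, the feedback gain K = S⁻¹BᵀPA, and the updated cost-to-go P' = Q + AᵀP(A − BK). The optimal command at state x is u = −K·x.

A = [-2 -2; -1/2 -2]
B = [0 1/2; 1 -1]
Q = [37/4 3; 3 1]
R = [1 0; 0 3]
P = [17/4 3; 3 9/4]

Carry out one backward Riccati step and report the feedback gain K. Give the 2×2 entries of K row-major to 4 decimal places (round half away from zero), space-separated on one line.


BᵀP = [3.0000 2.2500; -0.8750 -0.7500]
S = R + BᵀPB = [1 0; 0 3] + [2.2500 -0.7500; -0.7500 0.3125] = [3.2500 -0.7500; -0.7500 3.3125]
BᵀPA = [-7.1250 -10.5000; 2.1250 3.2500]
K = S⁻¹·BᵀPA = [-2.1570 -3.1700; 0.1531 0.2634]
A−BK = [-2.0766 -2.1317; 1.8101 1.4334]
AᵀP(A−BK) = [7.8687 11.1041; 11.1041 15.8591]
P' = Q + AᵀP(A−BK) = [17.1187 14.1041; 14.1041 16.8591]
tr(P') = 33.9778

-2.1570 -3.1700 0.1531 0.2634


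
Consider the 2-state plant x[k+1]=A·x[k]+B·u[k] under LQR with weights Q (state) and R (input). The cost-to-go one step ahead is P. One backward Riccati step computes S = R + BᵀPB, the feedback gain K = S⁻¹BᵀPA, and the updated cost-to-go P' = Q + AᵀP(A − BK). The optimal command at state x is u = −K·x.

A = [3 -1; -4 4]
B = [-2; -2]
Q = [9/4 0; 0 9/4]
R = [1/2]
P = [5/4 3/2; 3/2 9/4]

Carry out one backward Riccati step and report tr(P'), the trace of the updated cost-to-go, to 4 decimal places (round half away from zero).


11.4717

BᵀP = [-5.5000 -7.5000]
S = R + BᵀPB = [1/2] + [26.0000] = [26.5000]
BᵀPA = [13.5000 -24.5000]
K = S⁻¹·BᵀPA = [0.5094 -0.9245]
A−BK = [4.0189 -2.8491; -2.9811 2.1509]
AᵀP(A−BK) = [4.3726 -3.2689; -3.2689 2.5991]
P' = Q + AᵀP(A−BK) = [6.6226 -3.2689; -3.2689 4.8491]
tr(P') = 11.4717


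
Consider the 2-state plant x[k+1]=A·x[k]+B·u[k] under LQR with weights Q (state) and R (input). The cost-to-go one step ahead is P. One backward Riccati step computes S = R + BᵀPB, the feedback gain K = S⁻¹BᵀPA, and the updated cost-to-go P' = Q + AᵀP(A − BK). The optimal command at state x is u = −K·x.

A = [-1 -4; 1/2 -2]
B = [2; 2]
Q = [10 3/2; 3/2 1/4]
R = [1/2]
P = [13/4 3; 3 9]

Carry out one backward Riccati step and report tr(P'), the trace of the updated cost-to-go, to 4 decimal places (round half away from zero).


BᵀP = [12.5000 24.0000]
S = R + BᵀPB = [1/2] + [73.0000] = [73.5000]
BᵀPA = [-0.5000 -98.0000]
K = S⁻¹·BᵀPA = [-0.0068 -1.3333]
A−BK = [-0.9864 -1.3333; 0.5136 0.6667]
AᵀP(A−BK) = [2.4966 3.3333; 3.3333 5.3333]
P' = Q + AᵀP(A−BK) = [12.4966 4.8333; 4.8333 5.5833]
tr(P') = 18.0799

18.0799


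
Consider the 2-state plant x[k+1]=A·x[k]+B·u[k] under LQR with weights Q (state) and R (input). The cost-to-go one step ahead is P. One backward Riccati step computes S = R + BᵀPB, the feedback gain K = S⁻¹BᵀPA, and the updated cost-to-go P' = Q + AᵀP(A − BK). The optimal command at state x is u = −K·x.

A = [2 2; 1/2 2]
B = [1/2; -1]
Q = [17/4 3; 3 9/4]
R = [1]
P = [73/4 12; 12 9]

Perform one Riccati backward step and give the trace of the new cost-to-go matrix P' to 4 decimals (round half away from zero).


BᵀP = [-2.8750 -3.0000]
S = R + BᵀPB = [1] + [1.5625] = [2.5625]
BᵀPA = [-7.2500 -11.7500]
K = S⁻¹·BᵀPA = [-2.8293 -4.5854]
A−BK = [3.4146 4.2927; -2.3293 -2.5854]
AᵀP(A−BK) = [78.7378 108.7561; 108.7561 151.1220]
P' = Q + AᵀP(A−BK) = [82.9878 111.7561; 111.7561 153.3720]
tr(P') = 236.3598

236.3598


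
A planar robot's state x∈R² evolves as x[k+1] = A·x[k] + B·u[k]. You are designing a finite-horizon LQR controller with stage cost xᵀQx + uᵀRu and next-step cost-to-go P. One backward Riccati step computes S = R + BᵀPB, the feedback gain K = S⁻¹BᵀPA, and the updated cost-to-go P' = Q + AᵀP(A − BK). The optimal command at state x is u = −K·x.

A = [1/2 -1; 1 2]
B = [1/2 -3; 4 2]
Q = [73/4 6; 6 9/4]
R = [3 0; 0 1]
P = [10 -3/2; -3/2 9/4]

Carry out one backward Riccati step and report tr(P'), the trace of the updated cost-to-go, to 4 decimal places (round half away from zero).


BᵀP = [-1.0000 8.2500; -33.0000 9.0000]
S = R + BᵀPB = [3 0; 0 1] + [32.5000 19.5000; 19.5000 117.0000] = [35.5000 19.5000; 19.5000 118.0000]
BᵀPA = [7.7500 17.5000; -7.5000 51.0000]
K = S⁻¹·BᵀPA = [0.2785 0.2811; -0.1096 0.3858]
A−BK = [0.0320 0.0167; 0.1052 0.1042]
AᵀP(A−BK) = [0.2697 0.2149; 0.2149 0.4078]
P' = Q + AᵀP(A−BK) = [18.5197 6.2149; 6.2149 2.6578]
tr(P') = 21.1775

21.1775


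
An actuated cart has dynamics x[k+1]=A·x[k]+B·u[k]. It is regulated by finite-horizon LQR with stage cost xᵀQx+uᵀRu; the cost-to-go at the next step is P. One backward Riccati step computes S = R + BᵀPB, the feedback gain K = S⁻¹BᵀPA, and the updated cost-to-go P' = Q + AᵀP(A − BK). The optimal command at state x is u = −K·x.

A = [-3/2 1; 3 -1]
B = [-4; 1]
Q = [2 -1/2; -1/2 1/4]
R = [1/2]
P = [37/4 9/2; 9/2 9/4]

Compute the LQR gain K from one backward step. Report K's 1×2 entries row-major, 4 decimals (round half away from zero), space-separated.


0.0131 -0.1460

BᵀP = [-32.5000 -15.7500]
S = R + BᵀPB = [1/2] + [114.2500] = [114.7500]
BᵀPA = [1.5000 -16.7500]
K = S⁻¹·BᵀPA = [0.0131 -0.1460]
A−BK = [-1.4477 0.4161; 2.9869 -0.8540]
AᵀP(A−BK) = [0.5429 -0.1560; -0.1560 0.0550]
P' = Q + AᵀP(A−BK) = [2.5429 -0.6560; -0.6560 0.3050]
tr(P') = 2.8479


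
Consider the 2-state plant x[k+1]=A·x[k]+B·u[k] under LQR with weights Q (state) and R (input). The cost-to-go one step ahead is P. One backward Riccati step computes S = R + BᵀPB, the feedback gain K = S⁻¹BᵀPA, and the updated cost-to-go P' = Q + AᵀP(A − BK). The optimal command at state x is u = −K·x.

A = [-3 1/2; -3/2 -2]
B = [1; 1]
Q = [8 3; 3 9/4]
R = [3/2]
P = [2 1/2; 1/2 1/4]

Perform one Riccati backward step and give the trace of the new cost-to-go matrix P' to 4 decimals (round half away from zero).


BᵀP = [2.5000 0.7500]
S = R + BᵀPB = [3/2] + [3.2500] = [4.7500]
BᵀPA = [-8.6250 -0.2500]
K = S⁻¹·BᵀPA = [-1.8158 -0.0526]
A−BK = [-1.1842 0.5526; 0.3158 -1.9474]
AᵀP(A−BK) = [7.4013 -0.0789; -0.0789 0.4868]
P' = Q + AᵀP(A−BK) = [15.4013 2.9211; 2.9211 2.7368]
tr(P') = 18.1382

18.1382


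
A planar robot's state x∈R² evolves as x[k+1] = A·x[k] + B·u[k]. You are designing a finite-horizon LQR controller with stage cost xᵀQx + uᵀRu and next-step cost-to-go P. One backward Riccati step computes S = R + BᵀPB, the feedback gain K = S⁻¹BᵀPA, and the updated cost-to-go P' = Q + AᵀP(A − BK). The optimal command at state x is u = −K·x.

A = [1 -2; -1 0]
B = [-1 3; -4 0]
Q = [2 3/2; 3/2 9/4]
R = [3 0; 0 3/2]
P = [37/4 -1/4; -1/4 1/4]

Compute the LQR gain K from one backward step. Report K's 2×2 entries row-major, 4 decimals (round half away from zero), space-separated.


BᵀP = [-8.2500 -0.7500; 27.7500 -0.7500]
S = R + BᵀPB = [3 0; 0 3/2] + [11.2500 -24.7500; -24.7500 83.2500] = [14.2500 -24.7500; -24.7500 84.7500]
BᵀPA = [-7.5000 16.5000; 28.5000 -55.5000]
K = S⁻¹·BᵀPA = [0.1172 0.0416; 0.3705 -0.6427]
A−BK = [0.0057 -0.0302; -0.5312 0.1664]
AᵀP(A−BK) = [0.3195 -0.3705; -0.3705 0.6427]
P' = Q + AᵀP(A−BK) = [2.3195 1.1295; 1.1295 2.8927]
tr(P') = 5.2122

0.1172 0.0416 0.3705 -0.6427


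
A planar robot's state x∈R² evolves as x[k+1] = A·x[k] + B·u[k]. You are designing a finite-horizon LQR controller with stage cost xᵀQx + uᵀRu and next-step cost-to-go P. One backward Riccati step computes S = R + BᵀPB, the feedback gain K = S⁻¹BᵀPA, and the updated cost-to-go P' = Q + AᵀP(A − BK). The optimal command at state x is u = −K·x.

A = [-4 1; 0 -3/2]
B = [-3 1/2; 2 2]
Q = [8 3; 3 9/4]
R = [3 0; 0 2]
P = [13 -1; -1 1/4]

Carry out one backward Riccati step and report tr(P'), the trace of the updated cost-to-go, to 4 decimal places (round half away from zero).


15.8546

BᵀP = [-41.0000 3.5000; 4.5000 0.0000]
S = R + BᵀPB = [3 0; 0 2] + [130.0000 -13.5000; -13.5000 2.2500] = [133.0000 -13.5000; -13.5000 4.2500]
BᵀPA = [164.0000 -46.2500; -18.0000 4.5000]
K = S⁻¹·BᵀPA = [1.1854 -0.3546; -0.4700 -0.0676]
A−BK = [-0.2089 -0.0300; -1.4308 -0.6557]
AᵀP(A−BK) = [5.1384 -1.0614; -1.0614 0.4662]
P' = Q + AᵀP(A−BK) = [13.1384 1.9386; 1.9386 2.7162]
tr(P') = 15.8546


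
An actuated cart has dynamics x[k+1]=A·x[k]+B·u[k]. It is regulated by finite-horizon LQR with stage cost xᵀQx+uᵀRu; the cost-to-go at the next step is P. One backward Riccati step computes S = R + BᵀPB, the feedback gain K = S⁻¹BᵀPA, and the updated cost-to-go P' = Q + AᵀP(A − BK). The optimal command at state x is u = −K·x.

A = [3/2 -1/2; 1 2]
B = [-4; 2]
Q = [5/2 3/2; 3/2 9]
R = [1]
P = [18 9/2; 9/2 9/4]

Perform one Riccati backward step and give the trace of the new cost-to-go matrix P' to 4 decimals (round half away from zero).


20.5498

BᵀP = [-63.0000 -13.5000]
S = R + BᵀPB = [1] + [225.0000] = [226.0000]
BᵀPA = [-108.0000 4.5000]
K = S⁻¹·BᵀPA = [-0.4779 0.0199]
A−BK = [-0.4115 -0.4204; 1.9558 1.9602]
AᵀP(A−BK) = [4.6394 4.4004; 4.4004 4.4104]
P' = Q + AᵀP(A−BK) = [7.1394 5.9004; 5.9004 13.4104]
tr(P') = 20.5498


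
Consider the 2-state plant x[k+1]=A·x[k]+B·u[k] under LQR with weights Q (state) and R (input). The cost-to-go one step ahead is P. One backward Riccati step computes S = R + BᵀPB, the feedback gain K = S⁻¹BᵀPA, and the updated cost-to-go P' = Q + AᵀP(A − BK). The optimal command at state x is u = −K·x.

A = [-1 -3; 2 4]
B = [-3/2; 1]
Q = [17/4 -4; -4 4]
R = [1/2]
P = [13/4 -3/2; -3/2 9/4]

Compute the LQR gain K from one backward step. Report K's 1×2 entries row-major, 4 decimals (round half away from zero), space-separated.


BᵀP = [-6.3750 4.5000]
S = R + BᵀPB = [1/2] + [14.0625] = [14.5625]
BᵀPA = [15.3750 37.1250]
K = S⁻¹·BᵀPA = [1.0558 2.5494]
A−BK = [0.5837 0.8240; 0.9442 1.4506]
AᵀP(A−BK) = [2.0172 3.5536; 3.5536 6.6052]
P' = Q + AᵀP(A−BK) = [6.2672 -0.4464; -0.4464 10.6052]
tr(P') = 16.8723

1.0558 2.5494


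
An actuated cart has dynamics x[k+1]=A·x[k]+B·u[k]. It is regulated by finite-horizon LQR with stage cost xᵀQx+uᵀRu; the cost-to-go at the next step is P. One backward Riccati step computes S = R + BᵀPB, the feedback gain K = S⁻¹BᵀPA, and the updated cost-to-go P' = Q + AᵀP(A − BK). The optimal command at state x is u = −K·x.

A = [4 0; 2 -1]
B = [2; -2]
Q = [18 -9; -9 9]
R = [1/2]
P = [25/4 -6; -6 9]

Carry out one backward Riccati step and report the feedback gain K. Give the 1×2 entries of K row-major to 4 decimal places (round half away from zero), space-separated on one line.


BᵀP = [24.5000 -30.0000]
S = R + BᵀPB = [1/2] + [109.0000] = [109.5000]
BᵀPA = [38.0000 30.0000]
K = S⁻¹·BᵀPA = [0.3470 0.2740]
A−BK = [3.3059 -0.5479; 2.6941 -0.4521]
AᵀP(A−BK) = [26.8128 -4.4110; -4.4110 0.7808]
P' = Q + AᵀP(A−BK) = [44.8128 -13.4110; -13.4110 9.7808]
tr(P') = 54.5936

0.3470 0.2740


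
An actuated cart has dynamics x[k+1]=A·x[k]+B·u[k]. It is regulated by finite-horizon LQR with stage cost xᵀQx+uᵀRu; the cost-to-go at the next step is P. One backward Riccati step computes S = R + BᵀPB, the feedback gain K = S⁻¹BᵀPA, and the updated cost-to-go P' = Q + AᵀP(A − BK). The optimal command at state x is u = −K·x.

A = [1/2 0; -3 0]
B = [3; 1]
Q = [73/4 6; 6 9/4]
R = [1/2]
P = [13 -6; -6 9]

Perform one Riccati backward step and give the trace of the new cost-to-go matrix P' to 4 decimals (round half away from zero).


101.8412

BᵀP = [33.0000 -9.0000]
S = R + BᵀPB = [1/2] + [90.0000] = [90.5000]
BᵀPA = [43.5000 0.0000]
K = S⁻¹·BᵀPA = [0.4807 0.0000]
A−BK = [-0.9420 0.0000; -3.4807 0.0000]
AᵀP(A−BK) = [81.3412 0.0000; 0.0000 0.0000]
P' = Q + AᵀP(A−BK) = [99.5912 6.0000; 6.0000 2.2500]
tr(P') = 101.8412


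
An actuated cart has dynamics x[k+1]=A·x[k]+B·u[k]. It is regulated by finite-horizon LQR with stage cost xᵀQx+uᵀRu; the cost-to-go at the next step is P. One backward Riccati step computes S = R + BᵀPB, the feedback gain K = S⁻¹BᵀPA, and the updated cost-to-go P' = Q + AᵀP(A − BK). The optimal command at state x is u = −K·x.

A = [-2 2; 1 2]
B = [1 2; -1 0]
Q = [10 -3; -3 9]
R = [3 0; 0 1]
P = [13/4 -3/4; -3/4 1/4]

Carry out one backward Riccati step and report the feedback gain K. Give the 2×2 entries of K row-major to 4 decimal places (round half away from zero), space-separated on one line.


BᵀP = [4.0000 -1.0000; 6.5000 -1.5000]
S = R + BᵀPB = [3 0; 0 1] + [5.0000 8.0000; 8.0000 13.0000] = [8.0000 8.0000; 8.0000 14.0000]
BᵀPA = [-9.0000 6.0000; -14.5000 10.0000]
K = S⁻¹·BᵀPA = [-0.2083 0.0833; -0.9167 0.6667]
A−BK = [0.0417 0.5833; 0.7917 2.0833]
AᵀP(A−BK) = [1.0833 -0.5833; -0.5833 0.8333]
P' = Q + AᵀP(A−BK) = [11.0833 -3.5833; -3.5833 9.8333]
tr(P') = 20.9167

-0.2083 0.0833 -0.9167 0.6667


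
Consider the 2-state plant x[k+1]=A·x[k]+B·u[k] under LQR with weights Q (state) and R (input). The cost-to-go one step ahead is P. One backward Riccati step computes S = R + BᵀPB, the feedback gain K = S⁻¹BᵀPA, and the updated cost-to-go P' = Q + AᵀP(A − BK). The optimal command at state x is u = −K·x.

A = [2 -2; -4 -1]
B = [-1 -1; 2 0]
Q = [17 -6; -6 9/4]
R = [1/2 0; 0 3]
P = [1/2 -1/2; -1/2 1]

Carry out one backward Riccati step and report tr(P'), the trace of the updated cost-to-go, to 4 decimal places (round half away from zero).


22.0084

BᵀP = [-1.5000 2.5000; -0.5000 0.5000]
S = R + BᵀPB = [1/2 0; 0 3] + [6.5000 1.5000; 1.5000 0.5000] = [7.0000 1.5000; 1.5000 3.5000]
BᵀPA = [-13.0000 0.5000; -3.0000 0.5000]
K = S⁻¹·BᵀPA = [-1.8427 0.0449; -0.0674 0.1236]
A−BK = [0.0899 -1.8315; -0.3146 -1.0899]
AᵀP(A−BK) = [1.8427 -0.0449; -0.0449 0.9157]
P' = Q + AᵀP(A−BK) = [18.8427 -6.0449; -6.0449 3.1657]
tr(P') = 22.0084


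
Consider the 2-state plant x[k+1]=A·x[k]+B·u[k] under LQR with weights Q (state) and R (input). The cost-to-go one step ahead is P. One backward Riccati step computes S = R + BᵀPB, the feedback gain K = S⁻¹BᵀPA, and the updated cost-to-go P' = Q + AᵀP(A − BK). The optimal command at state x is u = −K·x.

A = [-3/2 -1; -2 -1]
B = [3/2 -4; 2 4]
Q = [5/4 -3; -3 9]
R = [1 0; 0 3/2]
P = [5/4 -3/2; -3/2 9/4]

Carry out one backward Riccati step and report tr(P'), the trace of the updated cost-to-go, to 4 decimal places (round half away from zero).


10.9384

BᵀP = [-1.1250 2.2500; -11.0000 15.0000]
S = R + BᵀPB = [1 0; 0 3/2] + [2.8125 13.5000; 13.5000 104.0000] = [3.8125 13.5000; 13.5000 105.5000]
BᵀPA = [-2.8125 -1.1250; -13.5000 -4.0000]
K = S⁻¹·BᵀPA = [-0.5204 -0.2941; -0.0614 -0.0003]
A−BK = [-0.9649 -0.5600; -0.7137 -0.4107]
AᵀP(A−BK) = [0.5204 0.2941; 0.2941 0.1680]
P' = Q + AᵀP(A−BK) = [1.7704 -2.7059; -2.7059 9.1680]
tr(P') = 10.9384


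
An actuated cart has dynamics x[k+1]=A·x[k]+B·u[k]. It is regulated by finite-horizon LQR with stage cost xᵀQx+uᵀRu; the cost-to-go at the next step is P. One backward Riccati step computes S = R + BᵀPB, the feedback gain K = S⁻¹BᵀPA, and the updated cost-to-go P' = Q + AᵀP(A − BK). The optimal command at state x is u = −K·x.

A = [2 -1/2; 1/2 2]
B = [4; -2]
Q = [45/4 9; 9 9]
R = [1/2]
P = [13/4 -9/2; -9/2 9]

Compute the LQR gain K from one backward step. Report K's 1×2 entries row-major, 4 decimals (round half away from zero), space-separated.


BᵀP = [22.0000 -36.0000]
S = R + BᵀPB = [1/2] + [160.0000] = [160.5000]
BᵀPA = [26.0000 -83.0000]
K = S⁻¹·BᵀPA = [0.1620 -0.5171]
A−BK = [1.3520 1.5685; 0.8240 0.9657]
AᵀP(A−BK) = [2.0382 2.3205; 2.3205 2.8904]
P' = Q + AᵀP(A−BK) = [13.2882 11.3205; 11.3205 11.8904]
tr(P') = 25.1785

0.1620 -0.5171


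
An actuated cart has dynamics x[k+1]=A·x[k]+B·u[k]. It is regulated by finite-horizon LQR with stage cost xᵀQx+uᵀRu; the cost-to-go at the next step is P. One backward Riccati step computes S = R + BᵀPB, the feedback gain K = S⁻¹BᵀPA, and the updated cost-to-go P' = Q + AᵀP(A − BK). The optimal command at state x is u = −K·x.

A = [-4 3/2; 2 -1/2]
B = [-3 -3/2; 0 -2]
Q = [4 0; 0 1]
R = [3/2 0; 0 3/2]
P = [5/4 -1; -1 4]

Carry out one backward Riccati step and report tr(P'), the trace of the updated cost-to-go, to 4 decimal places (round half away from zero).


11.4100

BᵀP = [-3.7500 3.0000; 0.1250 -6.5000]
S = R + BᵀPB = [3/2 0; 0 3/2] + [11.2500 -0.3750; -0.3750 12.8125] = [12.7500 -0.3750; -0.3750 14.3125]
BᵀPA = [21.0000 -7.1250; -13.5000 3.4375]
K = S⁻¹·BᵀPA = [1.6206 -0.5522; -0.9008 0.2257]
A−BK = [-0.4895 0.1820; 0.1985 -0.0486]
AᵀP(A−BK) = [5.8077 -1.8571; -1.8571 0.6023]
P' = Q + AᵀP(A−BK) = [9.8077 -1.8571; -1.8571 1.6023]
tr(P') = 11.4100
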